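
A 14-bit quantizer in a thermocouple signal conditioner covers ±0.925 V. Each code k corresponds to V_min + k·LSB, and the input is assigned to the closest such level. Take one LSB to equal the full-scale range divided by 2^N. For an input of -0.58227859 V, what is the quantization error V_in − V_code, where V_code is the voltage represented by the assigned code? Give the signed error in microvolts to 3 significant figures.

+24.3 µV

The full-scale span is 0.925 − (-0.925) = 1.85 V. LSB = 1.85 V / 2^14 ≈ 112.9 µV.
(V_in − V_min)/LSB = (-0.58227859 − (-0.925)) × 16384/1.85 = 3035.2149 → nearest code k = 3035.
V_code = -0.925 + (3035/16384) × 1.85 = -0.58230285645 V.
V_in − V_code = -0.58227859 − (-0.58230285645) = +24.3 µV.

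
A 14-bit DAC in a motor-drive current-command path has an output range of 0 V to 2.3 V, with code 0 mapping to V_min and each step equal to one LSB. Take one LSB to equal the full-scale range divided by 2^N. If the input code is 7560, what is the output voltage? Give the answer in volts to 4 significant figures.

V_FS = 2.3 V. LSB = 2.3 V / 2^14.
Output = V_min + (7560/16384) × range = 0 + 0.461426 × 2.3 V
      = 0 + 1.06128 = 1.06128 V.

1.061 V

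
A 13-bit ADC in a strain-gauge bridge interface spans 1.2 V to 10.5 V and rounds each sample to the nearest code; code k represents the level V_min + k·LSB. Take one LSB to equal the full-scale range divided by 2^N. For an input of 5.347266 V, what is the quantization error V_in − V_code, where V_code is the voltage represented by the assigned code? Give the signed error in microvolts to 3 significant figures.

+183 µV

Span: 10.5 V − (1.2 V) = 9.3 V. LSB = 9.3 V / 2^13 ≈ 1.135 mV.
Position in LSBs: (5.347266 − (1.2)) × 8192/9.3 = 3653.1616; rounding gives k = 3653.
Reconstructed level: 1.2 + 3653 × 9.3/8192 V = 5.347082520 V.
V_in − V_code = 5.347266 − (5.347082520) = +183 µV.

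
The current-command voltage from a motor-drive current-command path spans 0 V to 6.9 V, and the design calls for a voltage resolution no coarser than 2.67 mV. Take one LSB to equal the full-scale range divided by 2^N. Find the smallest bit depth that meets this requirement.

V_FS = 6.9 V.
Required number of levels: 6.9/2.67 mV = 2584.3; smallest N with 2^N ≥ that is 12.

12 bits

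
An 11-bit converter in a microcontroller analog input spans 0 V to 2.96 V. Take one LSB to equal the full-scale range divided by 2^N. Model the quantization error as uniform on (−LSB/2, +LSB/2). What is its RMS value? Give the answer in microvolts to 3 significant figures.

417 µV

Span = 2.96 V.
LSB = 2.96 V / 2^11 = 1.4453 mV.
V_rms = LSB/√12 = 1.4453 mV / √12 = 417 µV.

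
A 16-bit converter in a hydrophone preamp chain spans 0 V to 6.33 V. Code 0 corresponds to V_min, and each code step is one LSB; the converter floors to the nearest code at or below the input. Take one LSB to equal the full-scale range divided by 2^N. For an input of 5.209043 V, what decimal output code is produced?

Range is 6.33 V. LSB = 6.33 V / 2^16 ≈ 96.59 µV.
(V_in − V_min) × 2^16/range = (5.209043 − (0)) × 65536/6.33 = 53930.465.
Floor → code = 53930.

53930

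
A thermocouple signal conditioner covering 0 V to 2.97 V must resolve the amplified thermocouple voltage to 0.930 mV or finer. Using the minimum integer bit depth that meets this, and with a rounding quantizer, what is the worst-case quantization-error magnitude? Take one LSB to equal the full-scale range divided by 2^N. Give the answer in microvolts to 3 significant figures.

363 µV

Range is 2.97 V.
Required number of levels: 2.97/0.930 mV = 3193.5; smallest N with 2^N ≥ that is 12.
Step size = 2.97/4096 V = 0.72510 mV.
Half an LSB is 363 µV.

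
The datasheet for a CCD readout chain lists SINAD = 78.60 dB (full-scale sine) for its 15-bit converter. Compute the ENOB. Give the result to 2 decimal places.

12.76 bits

ENOB = (78.60 − 1.76)/6.02 = 12.7641 bits.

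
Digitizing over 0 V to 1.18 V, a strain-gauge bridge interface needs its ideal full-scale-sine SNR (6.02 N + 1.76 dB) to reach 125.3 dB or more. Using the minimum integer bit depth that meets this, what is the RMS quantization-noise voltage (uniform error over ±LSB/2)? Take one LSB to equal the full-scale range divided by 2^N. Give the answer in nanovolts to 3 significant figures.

162 nV

V_FS = 1.18 V.
6.02 N + 1.76 ≥ 125.3 gives N ≥ 20.522, so the minimum integer is 21.
Step size = 1.18/2097152 V = 0.56267 µV.
σ_q = LSB/√12 = 0.56267 µV/3.4641 = 162 nV.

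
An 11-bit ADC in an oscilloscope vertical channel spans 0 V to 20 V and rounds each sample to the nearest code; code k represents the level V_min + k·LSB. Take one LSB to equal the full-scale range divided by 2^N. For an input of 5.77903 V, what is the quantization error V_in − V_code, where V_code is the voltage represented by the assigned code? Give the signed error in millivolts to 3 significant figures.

−2.22 mV

V_FS = 20 V. LSB = 20 V / 2^11 ≈ 9.766 mV.
(5.77903 − (0)) / LSB = 5.77903 × 2048/20 = 591.7727. Nearest integer: k = 592.
V_code = 0 + (592/2048) × 20 = 5.781250000 V.
e = 5.77903 − (5.781250000) = −2.22 mV.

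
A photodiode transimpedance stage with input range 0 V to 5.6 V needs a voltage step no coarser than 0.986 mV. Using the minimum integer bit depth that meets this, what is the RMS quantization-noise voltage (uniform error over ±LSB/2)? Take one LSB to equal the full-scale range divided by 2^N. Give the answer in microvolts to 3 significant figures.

197 µV

Full-scale range = 5.6 V.
Required number of levels: 5.6/0.986 mV = 5679.5; smallest N with 2^N ≥ that is 13.
One LSB is 5.6 V / 8192 = 0.68359 mV.
σ_q = LSB/√12 = 0.68359 mV/3.4641 = 197 µV.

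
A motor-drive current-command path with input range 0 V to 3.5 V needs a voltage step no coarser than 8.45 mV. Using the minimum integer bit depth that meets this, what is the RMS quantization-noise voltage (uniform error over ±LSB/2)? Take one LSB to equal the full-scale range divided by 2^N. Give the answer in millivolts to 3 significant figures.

Range is 3.5 V.
Required number of levels: 3.5/8.45 mV = 414.20; smallest N with 2^N ≥ that is 9.
Step size = 3.5/512 V = 6.8359 mV.
σ_q = LSB/√12 = 6.8359 mV/3.4641 = 1.97 mV.

1.97 mV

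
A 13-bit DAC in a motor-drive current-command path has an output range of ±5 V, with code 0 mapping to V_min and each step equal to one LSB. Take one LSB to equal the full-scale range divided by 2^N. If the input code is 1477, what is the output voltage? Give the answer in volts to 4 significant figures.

-3.197 V

Range = 5 − (-5) = 10 V. LSB = 10 V / 2^13.
V_out = V_min + code × LSB = -5 V + 1477 × 10 V / 8192
      = -5 V + 1.80298 V = -3.19702 V.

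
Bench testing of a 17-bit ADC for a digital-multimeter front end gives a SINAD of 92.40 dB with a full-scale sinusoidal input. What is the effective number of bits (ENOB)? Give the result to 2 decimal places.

(92.40 − 1.76) / 6.02 = 90.64/6.02 = 15.0565 effective bits.

15.06 bits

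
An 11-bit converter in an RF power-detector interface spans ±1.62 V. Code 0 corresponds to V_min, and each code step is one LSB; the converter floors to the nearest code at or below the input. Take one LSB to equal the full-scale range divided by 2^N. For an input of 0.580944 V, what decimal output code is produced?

1391

Range = 1.62 − (-1.62) = 3.24 V. LSB = 3.24 V / 2^11 ≈ 1.582 mV.
V_in − V_min = 0.580944 − (-1.62) = 2.200944 V.
Divide by LSB: 2.200944 × 2048/3.24 = 1391.2140.
Truncating gives code 1391.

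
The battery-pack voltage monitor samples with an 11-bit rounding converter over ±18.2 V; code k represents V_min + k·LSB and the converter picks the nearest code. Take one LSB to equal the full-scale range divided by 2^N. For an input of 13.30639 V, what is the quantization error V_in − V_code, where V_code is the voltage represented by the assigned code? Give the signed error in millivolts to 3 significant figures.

−5.91 mV

Full-scale range = 18.2 V − (-18.2 V) = 36.4 V. LSB = 36.4 V / 2^11 ≈ 17.77 mV.
(13.30639 − (-18.2)) / LSB = 31.50639 × 2048/36.4 = 1772.6672. Nearest integer: k = 1773.
V_code = V_min + k × range/2^11 = -18.2 + 1773 × 36.4/2048 = 13.31230469 V.
e = 13.30639 − (13.31230469) = −5.91 mV.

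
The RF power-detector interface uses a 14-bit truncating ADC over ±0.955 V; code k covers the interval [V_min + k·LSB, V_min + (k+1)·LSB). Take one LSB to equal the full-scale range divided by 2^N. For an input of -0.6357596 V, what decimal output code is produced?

Full-scale range = 0.955 V − (-0.955 V) = 1.91 V. LSB = 1.91 V / 2^14 ≈ 116.6 µV.
V_in − V_min = -0.6357596 − (-0.955) = 0.3192404 V.
Divide by LSB: 0.3192404 × 16384/1.91 = 2738.4475.
Truncating gives code 2738.

2738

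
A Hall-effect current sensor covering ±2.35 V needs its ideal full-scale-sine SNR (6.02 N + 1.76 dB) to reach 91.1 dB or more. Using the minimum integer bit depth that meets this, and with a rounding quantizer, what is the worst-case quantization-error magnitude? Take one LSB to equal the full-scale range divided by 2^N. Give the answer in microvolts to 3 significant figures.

The full-scale span is 2.35 − (-2.35) = 4.7 V.
Required N = ⌈(91.1 − 1.76)/6.02⌉ = ⌈14.841⌉ = 15.
LSB = 4.7 V ÷ 2^15 = 4.7/32768 V = 143.43 µV.
Max error for round-to-nearest is LSB/2 = 71.7 µV.

71.7 µV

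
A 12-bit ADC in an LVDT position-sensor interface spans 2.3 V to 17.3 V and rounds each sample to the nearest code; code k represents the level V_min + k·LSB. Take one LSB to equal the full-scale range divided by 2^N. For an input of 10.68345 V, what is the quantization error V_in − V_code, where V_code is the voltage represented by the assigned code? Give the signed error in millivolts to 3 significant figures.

The full-scale span is 17.3 − (2.3) = 15 V. LSB = 15 V / 2^12 ≈ 3.662 mV.
(10.68345 − (2.3)) / LSB = 8.38345 × 4096/15 = 2289.2407. Nearest integer: k = 2289.
V_code = V_min + k × range/2^12 = 2.3 + 2289 × 15/4096 = 10.68256836 V.
e = 10.68345 − (10.68256836) = +0.882 mV.

+0.882 mV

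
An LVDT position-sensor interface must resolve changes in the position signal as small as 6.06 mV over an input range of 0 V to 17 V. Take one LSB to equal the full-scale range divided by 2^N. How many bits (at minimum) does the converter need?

12 bits

Full-scale range = 17 V.
Levels needed ≥ 17/6.06 mV = 2805. 2^12 = 4096 suffices, so N_min = 12.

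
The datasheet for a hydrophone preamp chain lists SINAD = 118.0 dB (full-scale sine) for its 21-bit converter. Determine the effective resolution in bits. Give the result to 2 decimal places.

(118.0 − 1.76) / 6.02 = 116.24/6.02 = 19.3090 effective bits.

19.31 bits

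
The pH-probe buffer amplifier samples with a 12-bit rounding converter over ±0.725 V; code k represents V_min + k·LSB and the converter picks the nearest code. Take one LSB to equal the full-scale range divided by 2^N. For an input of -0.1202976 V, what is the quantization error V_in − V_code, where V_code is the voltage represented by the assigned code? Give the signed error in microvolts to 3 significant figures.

+63.7 µV

Range = 0.725 − (-0.725) = 1.45 V. LSB = 1.45 V / 2^12 ≈ 354.0 µV.
(V_in − V_min)/LSB = (-0.1202976 − (-0.725)) × 4096/1.45 = 1708.1800 → nearest code k = 1708.
Reconstructed level: -0.725 + 1708 × 1.45/4096 V = -0.1203613281 V.
Error = V_in − V_code = -0.1202976 − (-0.1203613281) = +63.7 µV.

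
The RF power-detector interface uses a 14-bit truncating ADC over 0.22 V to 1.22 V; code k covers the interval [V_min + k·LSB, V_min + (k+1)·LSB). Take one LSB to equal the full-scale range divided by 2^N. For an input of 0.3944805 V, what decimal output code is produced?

2858

Span: 1.22 V − (0.22 V) = 1 V. LSB = 1 V / 2^14 ≈ 61.04 µV.
(V_in − V_min) × 2^14/range = (0.3944805 − (0.22)) × 16384/1 = 2858.689.
Floor → code = 2858.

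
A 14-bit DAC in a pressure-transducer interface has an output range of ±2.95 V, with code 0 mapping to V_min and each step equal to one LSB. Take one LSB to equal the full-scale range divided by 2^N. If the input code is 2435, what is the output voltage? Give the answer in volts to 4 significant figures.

Span: 2.95 V − (-2.95 V) = 5.9 V. LSB = 5.9 V / 2^14.
V_out = -2.95 + 2435 × (5.9/16384) V
      = -2.95 V + 0.876862 V = -2.07314 V.

-2.073 V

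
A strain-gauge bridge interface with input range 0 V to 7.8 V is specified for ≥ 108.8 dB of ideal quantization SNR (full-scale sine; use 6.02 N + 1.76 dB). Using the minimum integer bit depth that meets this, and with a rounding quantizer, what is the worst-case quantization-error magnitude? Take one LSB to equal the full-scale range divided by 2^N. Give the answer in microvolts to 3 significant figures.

14.9 µV

Range is 7.8 V.
Required N = ⌈(108.8 − 1.76)/6.02⌉ = ⌈17.781⌉ = 18.
One LSB is 7.8 V / 262144 = 29.755 µV.
Half an LSB is 14.9 µV.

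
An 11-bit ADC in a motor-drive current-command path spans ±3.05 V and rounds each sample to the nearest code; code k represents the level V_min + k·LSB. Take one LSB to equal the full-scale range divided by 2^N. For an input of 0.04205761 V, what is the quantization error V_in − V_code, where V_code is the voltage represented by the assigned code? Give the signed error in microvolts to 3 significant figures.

Span: 3.05 V − (-3.05 V) = 6.1 V. LSB = 6.1 V / 2^11 ≈ 2.979 mV.
(V_in − V_min)/LSB = (0.04205761 − (-3.05)) × 2048/6.1 = 1038.1203 → nearest code k = 1038.
Reconstructed level: -3.05 + 1038 × 6.1/2048 V = 0.04169921875 V.
Error = V_in − V_code = 0.04205761 − (0.04169921875) = +358 µV.

+358 µV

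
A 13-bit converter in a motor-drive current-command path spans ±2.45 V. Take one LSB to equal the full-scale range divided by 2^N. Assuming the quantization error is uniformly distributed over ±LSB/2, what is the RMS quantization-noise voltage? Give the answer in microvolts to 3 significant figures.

173 µV

Full-scale range = 2.45 V − (-2.45 V) = 4.9 V.
Step size = 4.9/8192 V = 0.59814 mV.
For a uniform distribution on [−LSB/2, +LSB/2], V_rms = LSB/√12 = 0.59814 mV/3.4641 = 173 µV.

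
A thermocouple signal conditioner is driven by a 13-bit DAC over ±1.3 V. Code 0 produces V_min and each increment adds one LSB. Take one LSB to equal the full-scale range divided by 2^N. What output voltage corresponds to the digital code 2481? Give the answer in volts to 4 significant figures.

The full-scale span is 1.3 − (-1.3) = 2.6 V. LSB = 2.6 V / 2^13.
V_out = V_min + code × LSB = -1.3 V + 2481 × 2.6 V / 8192
      = -1.3 V + 0.787427 V = -0.512573 V.

-0.5126 V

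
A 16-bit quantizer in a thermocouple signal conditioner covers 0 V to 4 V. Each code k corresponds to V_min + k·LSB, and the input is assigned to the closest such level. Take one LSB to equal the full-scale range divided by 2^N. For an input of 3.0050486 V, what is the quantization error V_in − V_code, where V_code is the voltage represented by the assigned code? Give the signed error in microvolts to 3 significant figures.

Range is 4 V. LSB = 4 V / 2^16 ≈ 61.04 µV.
Position in LSBs: (3.0050486 − (0)) × 65536/4 = 49234.7163; rounding gives k = 49235.
Reconstructed level: 0 + 49235 × 4/65536 V = 3.0050659180 V.
V_in − V_code = 3.0050486 − (3.0050659180) = −17.3 µV.

−17.3 µV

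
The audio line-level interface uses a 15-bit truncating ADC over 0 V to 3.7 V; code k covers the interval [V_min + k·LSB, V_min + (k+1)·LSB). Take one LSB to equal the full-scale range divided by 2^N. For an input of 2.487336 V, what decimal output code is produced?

22028

Span = 3.7 V. LSB = 3.7 V / 2^15 ≈ 112.9 µV.
(V_in − V_min) × 2^15/range = (2.487336 − (0)) × 32768/3.7 = 22028.385.
Floor → code = 22028.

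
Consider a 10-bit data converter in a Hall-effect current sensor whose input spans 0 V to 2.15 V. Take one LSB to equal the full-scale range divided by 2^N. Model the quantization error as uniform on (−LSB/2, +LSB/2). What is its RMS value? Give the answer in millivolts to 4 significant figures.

Range is 2.15 V.
LSB = 2.15 V / 2^10 = 2.09961 mV.
RMS of a uniform error over width LSB is LSB/√12 = 0.6061 mV.

0.6061 mV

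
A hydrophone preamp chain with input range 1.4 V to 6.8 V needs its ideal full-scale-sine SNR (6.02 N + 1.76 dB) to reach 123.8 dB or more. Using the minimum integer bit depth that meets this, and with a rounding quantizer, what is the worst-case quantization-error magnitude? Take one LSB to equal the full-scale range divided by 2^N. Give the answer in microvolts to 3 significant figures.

1.29 µV

The full-scale span is 6.8 − (1.4) = 5.4 V.
Solving 6.02 N ≥ 123.8 − 1.76: N ≥ 20.272. Round up → N = 21.
Step size = 5.4/2097152 V = 2.5749 µV.
Half an LSB is 1.29 µV.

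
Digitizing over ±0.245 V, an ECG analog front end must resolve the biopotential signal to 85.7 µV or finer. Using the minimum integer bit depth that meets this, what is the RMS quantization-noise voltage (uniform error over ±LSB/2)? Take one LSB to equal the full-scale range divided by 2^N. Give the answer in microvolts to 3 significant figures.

Span: 0.245 V − (-0.245 V) = 0.49 V.
0.49 V / 85.7 µV = 5718. Since 2^12 = 4096 and 2^13 = 8192, N = 13.
LSB = 0.49 V ÷ 2^13 = 0.49/8192 V = 59.814 µV.
σ_q = LSB/√12 = 59.814 µV/3.4641 = 17.3 µV.

17.3 µV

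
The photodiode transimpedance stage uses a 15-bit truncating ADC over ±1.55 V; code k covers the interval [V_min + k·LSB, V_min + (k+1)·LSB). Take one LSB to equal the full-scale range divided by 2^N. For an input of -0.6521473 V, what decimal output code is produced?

Span: 1.55 V − (-1.55 V) = 3.1 V. LSB = 3.1 V / 2^15 ≈ 94.60 µV.
(V_in − V_min) × 2^15/range = (-0.6521473 − (-1.55)) × 32768/3.1 = 9490.593.
Floor → code = 9490.

9490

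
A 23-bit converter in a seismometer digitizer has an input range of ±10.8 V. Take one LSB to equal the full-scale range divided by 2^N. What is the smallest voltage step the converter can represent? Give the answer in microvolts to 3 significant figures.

Full-scale range = 10.8 V − (-10.8 V) = 21.6 V.
There are 2^23 = 8388608 steps.
Step size = 21.6/8388608 V = 2.57 µV.

2.57 µV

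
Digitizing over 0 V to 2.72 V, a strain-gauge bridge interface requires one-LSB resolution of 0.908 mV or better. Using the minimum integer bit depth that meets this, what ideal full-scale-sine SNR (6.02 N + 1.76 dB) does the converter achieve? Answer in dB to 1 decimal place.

Span = 2.72 V.
2.72 V / 0.908 mV = 2996. Since 2^11 = 2048 and 2^12 = 4096, N = 12.
SNR = 6.02 × 12 + 1.76 = 74.00 dB.

74.0 dB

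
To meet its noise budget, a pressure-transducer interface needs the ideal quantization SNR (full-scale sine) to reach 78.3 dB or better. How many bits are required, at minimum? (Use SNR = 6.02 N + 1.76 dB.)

13 bits

N ≥ (78.3 − 1.76)/6.02 = 12.714 → N_min = 13.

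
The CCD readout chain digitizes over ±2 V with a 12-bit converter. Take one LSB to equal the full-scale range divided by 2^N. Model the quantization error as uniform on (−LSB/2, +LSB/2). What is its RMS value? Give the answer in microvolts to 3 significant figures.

282 µV

Range = 2 − (-2) = 4 V.
Step size = 4/4096 V = 0.97656 mV.
RMS of a uniform error over width LSB is LSB/√12 = 282 µV.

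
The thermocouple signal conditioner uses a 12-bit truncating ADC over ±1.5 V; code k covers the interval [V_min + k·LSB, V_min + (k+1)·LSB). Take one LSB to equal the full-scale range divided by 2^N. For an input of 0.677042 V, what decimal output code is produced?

Range = 1.5 − (-1.5) = 3 V. LSB = 3 V / 2^12 ≈ 0.7324 mV.
(V_in − V_min) × 2^12/range = (0.677042 − (-1.5)) × 4096/3 = 2972.388.
Floor → code = 2972.

2972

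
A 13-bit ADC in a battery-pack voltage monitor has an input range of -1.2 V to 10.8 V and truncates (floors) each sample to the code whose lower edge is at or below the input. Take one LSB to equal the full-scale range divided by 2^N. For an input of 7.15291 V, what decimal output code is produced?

5702

Full-scale range = 10.8 V − (-1.2 V) = 12 V. LSB = 12 V / 2^13 ≈ 1.465 mV.
code = ⌊(V_in − V_min)/LSB⌋ = ⌊(V_in − V_min) × 2^13 / range⌋
     = ⌊(7.15291 − (-1.2)) × 8192 / 12⌋ = ⌊8.35291 × 8192/12⌋
     = ⌊5702.253⌋ = 5702.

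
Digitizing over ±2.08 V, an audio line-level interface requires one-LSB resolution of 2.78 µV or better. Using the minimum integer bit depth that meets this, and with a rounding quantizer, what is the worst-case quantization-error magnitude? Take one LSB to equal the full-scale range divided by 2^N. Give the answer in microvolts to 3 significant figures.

0.992 µV

Span: 2.08 V − (-2.08 V) = 4.16 V.
4.16 V / 2.78 µV = 1.496e6. Since 2^20 = 1048576 and 2^21 = 2097152, N = 21.
Step size = 4.16/2097152 V = 1.9836 µV.
Max error for round-to-nearest is LSB/2 = 0.992 µV.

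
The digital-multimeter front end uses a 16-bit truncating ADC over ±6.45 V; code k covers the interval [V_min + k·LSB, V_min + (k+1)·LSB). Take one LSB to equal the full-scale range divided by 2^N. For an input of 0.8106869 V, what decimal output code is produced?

36886

Range = 6.45 − (-6.45) = 12.9 V. LSB = 12.9 V / 2^16 ≈ 196.8 µV.
code = ⌊(V_in − V_min)/LSB⌋ = ⌊(V_in − V_min) × 2^16 / range⌋
     = ⌊(0.8106869 − (-6.45)) × 65536 / 12.9⌋ = ⌊7.2606869 × 65536/12.9⌋
     = ⌊36886.541⌋ = 36886.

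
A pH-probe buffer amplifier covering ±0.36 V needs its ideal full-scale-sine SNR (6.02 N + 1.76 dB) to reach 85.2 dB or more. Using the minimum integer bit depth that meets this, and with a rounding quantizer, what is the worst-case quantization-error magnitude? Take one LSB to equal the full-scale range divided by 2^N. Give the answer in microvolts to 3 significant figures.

Span: 0.36 V − (-0.36 V) = 0.72 V.
Solving 6.02 N ≥ 85.2 − 1.76: N ≥ 13.860. Round up → N = 14.
LSB = 0.72 V / 2^14 = 43.945 µV.
Max error for round-to-nearest is LSB/2 = 22.0 µV.

22.0 µV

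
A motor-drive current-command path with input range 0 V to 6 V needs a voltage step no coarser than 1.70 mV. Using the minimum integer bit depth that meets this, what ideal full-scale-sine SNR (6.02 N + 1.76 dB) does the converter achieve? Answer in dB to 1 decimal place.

Full-scale range = 6 V.
Need 2^N ≥ 6 V / 1.70 mV = 3529 → N_min = 12.
6.02(12) + 1.76 = 74.00 dB.

74.0 dB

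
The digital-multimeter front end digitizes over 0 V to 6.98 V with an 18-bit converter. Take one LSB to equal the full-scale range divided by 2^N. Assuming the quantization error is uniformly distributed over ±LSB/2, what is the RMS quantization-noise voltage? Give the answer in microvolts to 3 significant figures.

7.69 µV

V_FS = 6.98 V.
One LSB is 6.98 V / 262144 = 26.627 µV.
σ_q = LSB/√12 = 26.627 µV/3.4641 = 7.69 µV.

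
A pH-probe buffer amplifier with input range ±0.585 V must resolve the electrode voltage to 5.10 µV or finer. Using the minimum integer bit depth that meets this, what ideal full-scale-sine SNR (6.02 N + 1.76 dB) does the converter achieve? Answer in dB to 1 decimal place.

Full-scale range = 0.585 V − (-0.585 V) = 1.17 V.
Required number of levels: 1.17/5.10 µV = 229410; smallest N with 2^N ≥ that is 18.
SNR = 6.02 × 18 + 1.76 = 110.12 dB.

110.1 dB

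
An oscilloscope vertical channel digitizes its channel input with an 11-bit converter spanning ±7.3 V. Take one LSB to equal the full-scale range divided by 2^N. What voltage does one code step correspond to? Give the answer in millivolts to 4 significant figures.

7.129 mV

Span: 7.3 V − (-7.3 V) = 14.6 V.
There are 2^11 = 2048 steps.
Step size = 14.6/2048 V = 7.129 mV.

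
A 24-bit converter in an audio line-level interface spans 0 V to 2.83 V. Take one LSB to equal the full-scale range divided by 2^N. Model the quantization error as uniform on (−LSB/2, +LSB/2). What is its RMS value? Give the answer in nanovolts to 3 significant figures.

Range is 2.83 V.
Step size = 2.83/16777216 V = 168.68 nV.
V_rms = LSB/√12 = 168.68 nV / √12 = 48.7 nV.

48.7 nV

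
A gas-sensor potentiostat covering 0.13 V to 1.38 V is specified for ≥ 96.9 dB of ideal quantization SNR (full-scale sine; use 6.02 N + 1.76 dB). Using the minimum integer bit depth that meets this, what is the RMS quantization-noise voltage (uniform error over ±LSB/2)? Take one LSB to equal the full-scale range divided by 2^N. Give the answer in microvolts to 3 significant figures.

5.51 µV

The full-scale span is 1.38 − (0.13) = 1.25 V.
Required N = ⌈(96.9 − 1.76)/6.02⌉ = ⌈15.804⌉ = 16.
One LSB is 1.25 V / 65536 = 19.073 µV.
RMS noise = LSB/√12 = 5.51 µV.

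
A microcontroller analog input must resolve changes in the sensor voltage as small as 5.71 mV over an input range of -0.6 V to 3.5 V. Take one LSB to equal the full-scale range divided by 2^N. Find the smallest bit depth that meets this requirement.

10 bits

Range = 3.5 − (-0.6) = 4.1 V.
Levels needed ≥ 4.1/5.71 mV = 718.0. 2^10 = 1024 suffices, so N_min = 10.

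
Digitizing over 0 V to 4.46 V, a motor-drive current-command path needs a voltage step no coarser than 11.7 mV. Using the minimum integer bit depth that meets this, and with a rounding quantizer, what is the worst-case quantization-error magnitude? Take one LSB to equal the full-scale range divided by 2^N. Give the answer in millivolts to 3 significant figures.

4.36 mV

Range is 4.46 V.
Required number of levels: 4.46/11.7 mV = 381.20; smallest N with 2^N ≥ that is 9.
One LSB is 4.46 V / 512 = 8.7109 mV.
|e|_max = LSB/2 = 4.36 mV.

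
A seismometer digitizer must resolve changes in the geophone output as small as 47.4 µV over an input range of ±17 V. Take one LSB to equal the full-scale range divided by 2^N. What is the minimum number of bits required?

Span: 17 V − (-17 V) = 34 V.
Need 2^N ≥ 34 V / 47.4 µV = 717300 → N_min = 20.

20 bits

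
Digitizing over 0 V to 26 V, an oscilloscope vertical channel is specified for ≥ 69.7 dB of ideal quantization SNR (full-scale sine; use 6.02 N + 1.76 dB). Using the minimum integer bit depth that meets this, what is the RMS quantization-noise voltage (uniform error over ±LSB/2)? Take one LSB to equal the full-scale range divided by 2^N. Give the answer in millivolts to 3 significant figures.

1.83 mV

V_FS = 26 V.
Solving 6.02 N ≥ 69.7 − 1.76: N ≥ 11.286. Round up → N = 12.
One LSB is 26 V / 4096 = 6.3477 mV.
RMS noise = LSB/√12 = 1.83 mV.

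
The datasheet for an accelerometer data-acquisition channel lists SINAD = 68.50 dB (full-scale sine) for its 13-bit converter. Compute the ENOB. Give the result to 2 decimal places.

11.09 bits

(68.50 − 1.76) / 6.02 = 66.74/6.02 = 11.0864 effective bits.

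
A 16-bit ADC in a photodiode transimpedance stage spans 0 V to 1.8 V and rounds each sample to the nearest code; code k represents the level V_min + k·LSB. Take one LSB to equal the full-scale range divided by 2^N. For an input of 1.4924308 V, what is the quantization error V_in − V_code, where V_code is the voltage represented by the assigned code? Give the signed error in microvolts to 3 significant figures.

−6.94 µV

Full-scale range = 1.8 V. LSB = 1.8 V / 2^16 ≈ 27.47 µV.
(V_in − V_min)/LSB = (1.4924308 − (0)) × 65536/1.8 = 54337.7472 → nearest code k = 54338.
V_code = V_min + k × range/2^16 = 0 + 54338 × 1.8/65536 = 1.4924377441 V.
Error = V_in − V_code = 1.4924308 − (1.4924377441) = −6.94 µV.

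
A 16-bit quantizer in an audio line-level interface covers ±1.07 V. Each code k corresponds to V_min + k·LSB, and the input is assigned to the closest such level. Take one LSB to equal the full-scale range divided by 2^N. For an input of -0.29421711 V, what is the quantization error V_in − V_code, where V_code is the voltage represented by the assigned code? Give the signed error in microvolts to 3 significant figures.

−6.29 µV

Span: 1.07 V − (-1.07 V) = 2.14 V. LSB = 2.14 V / 2^16 ≈ 32.65 µV.
(V_in − V_min)/LSB = (-0.29421711 − (-1.07)) × 65536/2.14 = 23757.8072 → nearest code k = 23758.
V_code = -1.07 + (23758/65536) × 2.14 = -0.29421081543 V.
e = -0.29421711 − (-0.29421081543) = −6.29 µV.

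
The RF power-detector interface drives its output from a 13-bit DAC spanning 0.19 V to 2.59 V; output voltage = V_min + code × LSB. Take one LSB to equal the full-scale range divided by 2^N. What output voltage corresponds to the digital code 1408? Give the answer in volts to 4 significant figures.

The full-scale span is 2.59 − (0.19) = 2.4 V. LSB = 2.4 V / 2^13.
V_out = 0.19 + 1408 × (2.4/8192) V
      = 0.19 V + 0.412500 V = 0.602500 V.

0.6025 V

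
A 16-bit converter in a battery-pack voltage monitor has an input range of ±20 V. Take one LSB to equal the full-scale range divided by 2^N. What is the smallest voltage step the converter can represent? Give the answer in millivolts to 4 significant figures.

Span: 20 V − (-20 V) = 40 V.
2^16 = 65536 levels.
LSB = 40 V ÷ 2^16 = 40/65536 V = 0.6104 mV.

0.6104 mV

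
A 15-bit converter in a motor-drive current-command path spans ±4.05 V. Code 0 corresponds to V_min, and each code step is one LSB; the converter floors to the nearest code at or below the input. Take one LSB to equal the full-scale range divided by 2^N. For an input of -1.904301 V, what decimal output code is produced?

The full-scale span is 4.05 − (-4.05) = 8.1 V. LSB = 8.1 V / 2^15 ≈ 247.2 µV.
V_in − V_min = -1.904301 − (-4.05) = 2.145699 V.
Divide by LSB: 2.145699 × 32768/8.1 = 8680.2796.
Truncating gives code 8680.

8680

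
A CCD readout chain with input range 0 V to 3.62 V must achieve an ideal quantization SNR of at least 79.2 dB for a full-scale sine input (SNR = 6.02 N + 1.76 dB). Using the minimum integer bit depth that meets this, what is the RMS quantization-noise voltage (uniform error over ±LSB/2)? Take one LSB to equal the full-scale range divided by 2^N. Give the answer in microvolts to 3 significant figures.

V_FS = 3.62 V.
N ≥ (79.2 − 1.76)/6.02 = 12.864 → N_min = 13.
LSB = 3.62 V / 2^13 = 441.89 µV.
RMS noise = LSB/√12 = 128 µV.

128 µV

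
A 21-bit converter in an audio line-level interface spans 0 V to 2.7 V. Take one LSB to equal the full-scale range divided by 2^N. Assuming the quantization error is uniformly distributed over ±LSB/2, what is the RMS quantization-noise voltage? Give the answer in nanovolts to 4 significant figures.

371.7 nV

V_FS = 2.7 V.
One LSB is 2.7 V / 2097152 = 1.28746 µV.
RMS of a uniform error over width LSB is LSB/√12 = 371.7 nV.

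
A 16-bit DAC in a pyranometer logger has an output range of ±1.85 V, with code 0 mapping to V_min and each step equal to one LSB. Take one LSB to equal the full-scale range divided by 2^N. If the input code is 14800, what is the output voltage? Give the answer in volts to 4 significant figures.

Range = 1.85 − (-1.85) = 3.7 V. LSB = 3.7 V / 2^16.
V_out = -1.85 + 14800 × (3.7/65536) V
      = -1.85 V + 0.835571 V = -1.01443 V.

-1.014 V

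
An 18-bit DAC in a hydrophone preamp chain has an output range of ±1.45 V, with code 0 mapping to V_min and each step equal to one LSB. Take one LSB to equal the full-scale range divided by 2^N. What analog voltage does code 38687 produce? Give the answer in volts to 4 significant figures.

The full-scale span is 1.45 − (-1.45) = 2.9 V. LSB = 2.9 V / 2^18.
V_out = -1.45 + 38687 × (2.9/262144) V
      = -1.45 + 0.427980 = -1.02202 V.

-1.022 V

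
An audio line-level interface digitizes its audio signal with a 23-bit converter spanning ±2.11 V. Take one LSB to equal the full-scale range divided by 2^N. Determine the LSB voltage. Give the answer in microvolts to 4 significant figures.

Range = 2.11 − (-2.11) = 4.22 V.
2^23 = 8388608 levels.
LSB = 4.22 V / 2^23 = 0.5031 µV.

0.5031 µV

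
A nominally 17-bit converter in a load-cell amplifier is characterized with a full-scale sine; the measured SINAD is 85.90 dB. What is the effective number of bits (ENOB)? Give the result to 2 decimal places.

13.98 bits

ENOB = (85.90 − 1.76)/6.02 = 13.9767 bits.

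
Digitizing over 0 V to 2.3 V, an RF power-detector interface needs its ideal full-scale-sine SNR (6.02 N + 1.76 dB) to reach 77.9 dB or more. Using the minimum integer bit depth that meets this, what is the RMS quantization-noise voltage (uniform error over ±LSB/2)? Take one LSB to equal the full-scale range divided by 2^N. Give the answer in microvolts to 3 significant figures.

Full-scale range = 2.3 V.
Required N = ⌈(77.9 − 1.76)/6.02⌉ = ⌈12.648⌉ = 13.
LSB = 2.3 V / 2^13 = 280.76 µV.
V_rms = LSB/√12 = 81.0 µV.

81.0 µV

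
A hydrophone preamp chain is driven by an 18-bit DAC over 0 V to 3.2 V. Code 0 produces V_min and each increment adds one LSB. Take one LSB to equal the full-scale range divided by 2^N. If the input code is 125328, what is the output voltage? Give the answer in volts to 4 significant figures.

Span = 3.2 V. LSB = 3.2 V / 2^18.
V_out = V_min + code × LSB = 0 V + 125328 × 3.2 V / 262144
      = 0 + 1.52988 = 1.52988 V.

1.530 V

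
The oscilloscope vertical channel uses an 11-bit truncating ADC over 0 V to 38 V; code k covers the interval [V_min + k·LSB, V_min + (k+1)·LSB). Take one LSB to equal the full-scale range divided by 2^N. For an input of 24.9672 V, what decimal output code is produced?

Range is 38 V. LSB = 38 V / 2^11 ≈ 18.55 mV.
code = ⌊(V_in − V_min)/LSB⌋ = ⌊(V_in − V_min) × 2^11 / range⌋
     = ⌊(24.9672 − (0)) × 2048 / 38⌋ = ⌊24.9672 × 2048/38⌋
     = ⌊1345.601⌋ = 1345.

1345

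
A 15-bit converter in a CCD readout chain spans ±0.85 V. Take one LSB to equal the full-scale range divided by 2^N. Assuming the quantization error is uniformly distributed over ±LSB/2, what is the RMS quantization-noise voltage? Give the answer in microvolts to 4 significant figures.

14.98 µV

Span: 0.85 V − (-0.85 V) = 1.7 V.
LSB = 1.7 V / 2^15 = 51.8799 µV.
RMS of a uniform error over width LSB is LSB/√12 = 14.98 µV.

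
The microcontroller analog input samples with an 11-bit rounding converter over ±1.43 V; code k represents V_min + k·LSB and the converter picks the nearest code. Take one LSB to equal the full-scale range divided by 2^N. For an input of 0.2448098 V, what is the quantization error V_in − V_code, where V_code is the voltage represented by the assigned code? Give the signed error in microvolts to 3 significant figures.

+425 µV

Range = 1.43 − (-1.43) = 2.86 V. LSB = 2.86 V / 2^11 ≈ 1.396 mV.
(V_in − V_min)/LSB = (0.2448098 − (-1.43)) × 2048/2.86 = 1199.3044 → nearest code k = 1199.
V_code = -1.43 + (1199/2048) × 2.86 = 0.2443847656 V.
V_in − V_code = 0.2448098 − (0.2443847656) = +425 µV.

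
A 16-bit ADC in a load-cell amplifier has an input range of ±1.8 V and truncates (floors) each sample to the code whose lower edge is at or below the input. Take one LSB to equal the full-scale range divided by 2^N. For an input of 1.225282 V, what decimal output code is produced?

55073

Full-scale range = 1.8 V − (-1.8 V) = 3.6 V. LSB = 3.6 V / 2^16 ≈ 54.93 µV.
code = ⌊(V_in − V_min)/LSB⌋ = ⌊(V_in − V_min) × 2^16 / range⌋
     = ⌊(1.225282 − (-1.8)) × 65536 / 3.6⌋ = ⌊3.025282 × 65536/3.6⌋
     = ⌊55073.578⌋ = 55073.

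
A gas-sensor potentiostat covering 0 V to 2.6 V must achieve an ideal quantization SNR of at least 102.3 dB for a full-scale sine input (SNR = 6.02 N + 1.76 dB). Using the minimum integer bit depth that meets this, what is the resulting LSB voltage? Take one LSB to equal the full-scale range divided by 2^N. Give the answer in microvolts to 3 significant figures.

Range is 2.6 V.
Solving 6.02 N ≥ 102.3 − 1.76: N ≥ 16.701. Round up → N = 17.
LSB = 2.6 V / 2^17 = 19.8 µV.

19.8 µV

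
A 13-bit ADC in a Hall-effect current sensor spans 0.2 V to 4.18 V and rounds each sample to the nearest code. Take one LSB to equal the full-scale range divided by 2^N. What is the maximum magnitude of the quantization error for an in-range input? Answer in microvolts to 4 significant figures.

242.9 µV

Range = 4.18 − (0.2) = 3.98 V.
Step size = 3.98/8192 V = 485.840 µV.
A rounding quantizer has |error| ≤ LSB/2 = 242.9 µV.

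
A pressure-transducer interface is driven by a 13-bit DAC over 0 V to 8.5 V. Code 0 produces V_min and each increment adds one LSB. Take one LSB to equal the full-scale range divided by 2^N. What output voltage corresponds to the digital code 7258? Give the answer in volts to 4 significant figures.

Full-scale range = 8.5 V. LSB = 8.5 V / 2^13.
Output = V_min + (7258/8192) × range = 0 + 0.885986 × 8.5 V
      = 0 + 7.53088 = 7.53088 V.

7.531 V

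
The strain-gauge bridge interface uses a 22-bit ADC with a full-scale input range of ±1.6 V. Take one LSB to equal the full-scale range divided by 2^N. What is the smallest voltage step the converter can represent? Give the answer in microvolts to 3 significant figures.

0.763 µV

Full-scale range = 1.6 V − (-1.6 V) = 3.2 V.
Number of codes = 2^22 = 4194304.
One LSB is 3.2 V / 4194304 = 0.763 µV.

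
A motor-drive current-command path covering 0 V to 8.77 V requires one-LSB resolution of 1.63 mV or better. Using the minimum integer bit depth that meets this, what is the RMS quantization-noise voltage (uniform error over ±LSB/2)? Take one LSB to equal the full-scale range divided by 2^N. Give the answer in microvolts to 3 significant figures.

309 µV

Full-scale range = 8.77 V.
Levels needed ≥ 8.77/1.63 mV = 5380. 2^13 = 8192 suffices, so N_min = 13.
One LSB is 8.77 V / 8192 = 1.0706 mV.
V_rms = LSB/√12 = 309 µV.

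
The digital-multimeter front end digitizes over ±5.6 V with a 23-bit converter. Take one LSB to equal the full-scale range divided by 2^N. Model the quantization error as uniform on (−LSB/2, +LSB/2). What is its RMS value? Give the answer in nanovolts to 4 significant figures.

385.4 nV

Span: 5.6 V − (-5.6 V) = 11.2 V.
Step size = 11.2/8388608 V = 1.33514 µV.
V_rms = LSB/√12 = 1.33514 µV / √12 = 385.4 nV.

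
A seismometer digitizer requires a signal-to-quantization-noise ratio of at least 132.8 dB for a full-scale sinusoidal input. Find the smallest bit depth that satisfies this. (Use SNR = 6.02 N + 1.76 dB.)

N ≥ (132.8 − 1.76)/6.02 = 21.767 → N_min = 22.

22 bits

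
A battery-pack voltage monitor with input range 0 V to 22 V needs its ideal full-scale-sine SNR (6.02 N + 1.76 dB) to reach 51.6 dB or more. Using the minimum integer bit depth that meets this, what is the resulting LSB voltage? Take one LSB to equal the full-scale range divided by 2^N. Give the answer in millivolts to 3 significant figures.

Span = 22 V.
N ≥ (51.6 − 1.76)/6.02 = 8.279 → N_min = 9.
One LSB is 22 V / 512 = 43.0 mV.

43.0 mV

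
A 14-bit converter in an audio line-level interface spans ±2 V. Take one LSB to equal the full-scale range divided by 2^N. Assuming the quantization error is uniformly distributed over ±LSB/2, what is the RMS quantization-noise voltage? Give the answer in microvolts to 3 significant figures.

70.5 µV

Span: 2 V − (-2 V) = 4 V.
Step size = 4/16384 V = 244.14 µV.
σ_q = LSB/√12 = 244.14 µV/3.4641 = 70.5 µV.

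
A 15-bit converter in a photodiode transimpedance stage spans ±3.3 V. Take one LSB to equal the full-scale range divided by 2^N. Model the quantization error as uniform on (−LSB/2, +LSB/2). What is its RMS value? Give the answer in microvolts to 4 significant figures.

Full-scale range = 3.3 V − (-3.3 V) = 6.6 V.
One LSB is 6.6 V / 32768 = 201.416 µV.
RMS of a uniform error over width LSB is LSB/√12 = 58.14 µV.

58.14 µV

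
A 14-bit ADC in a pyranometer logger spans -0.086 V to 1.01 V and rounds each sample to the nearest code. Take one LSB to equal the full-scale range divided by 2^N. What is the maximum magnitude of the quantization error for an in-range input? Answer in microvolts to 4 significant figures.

33.45 µV

Full-scale range = 1.01 V − (-0.086 V) = 1.096 V.
LSB = 1.096 V ÷ 2^14 = 1.096/16384 V = 66.8945 µV.
A rounding quantizer has |error| ≤ LSB/2 = 33.45 µV.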